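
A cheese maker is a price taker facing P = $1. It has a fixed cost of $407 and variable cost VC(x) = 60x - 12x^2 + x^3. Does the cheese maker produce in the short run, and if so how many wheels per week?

Variable cost is VC = 60x - 12x^2 + x^3, so AVC = VC/x = 60 - 12x + x^2 and MC = dTC/dx = 60 - 24x + 3x^2.
AVC hits its minimum where MC = AVC, at x = 6, giving min AVC = 60 - 12·6 + 6^2 = $24.
With P < min AVC ($1 < $24), every unit sold adds to the loss.
Best response: produce nothing and absorb the $407 fixed cost.

Shut down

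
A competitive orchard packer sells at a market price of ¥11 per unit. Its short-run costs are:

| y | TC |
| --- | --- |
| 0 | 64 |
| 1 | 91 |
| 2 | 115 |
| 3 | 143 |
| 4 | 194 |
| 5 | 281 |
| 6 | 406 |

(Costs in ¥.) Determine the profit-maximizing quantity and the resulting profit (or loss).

Compute π = P·y − TC at each output: y=0: -64; y=1: -80; y=2: -93; y=3: -110; y=4: -150; y=5: -226; y=6: -340.
Profit is highest at y = 0. Equivalently, the lowest AVC in the table is 51/2 ≈ ¥25.50 at y = 2, and P = ¥11 falls below it — price never covers variable cost, so the firm shuts down and loses only its fixed cost.

y = 0 (shut down); profit = -¥64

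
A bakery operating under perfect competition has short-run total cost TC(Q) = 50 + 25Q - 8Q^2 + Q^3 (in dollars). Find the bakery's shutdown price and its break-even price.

Shutdown price = $9; break-even price = $20

Shutdown price = min AVC. AVC = 25 - 8Q + Q^2, with vertex at Q = 4 and minimum $9.
ATC = 50/Q + 25 - 8Q + Q^2. Setting dATC/dQ = −50/Q^2 − 8 + 2Q = 0 gives Q = 5 (since 2·5^3 − 8·5^2 = 50).
min ATC = 50/5 + 25 − 8·5 + 5^2 = $20. That is the break-even price.
For $9 ≤ P < $20 the firm produces at a loss; below $9 it shuts down.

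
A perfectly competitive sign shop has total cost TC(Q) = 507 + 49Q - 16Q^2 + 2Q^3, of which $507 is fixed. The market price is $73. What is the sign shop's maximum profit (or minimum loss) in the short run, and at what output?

AVC = 49 - 16Q + 2Q^2; min AVC = $17 at Q = 4. Since P = $73 ≥ min AVC, the firm produces.
With MC = 49 - 32Q + 6Q^2, P = MC on the upward-sloping part at Q* = 6.
TR = 73·6 = 438. TC = 507 + 150 = 657. Profit = 438 − 657 = -$219.
Shutting down would mean losing the fixed cost of $507, so operating at a loss of $219 is better by $288.

Profit = -$219 at Q = 6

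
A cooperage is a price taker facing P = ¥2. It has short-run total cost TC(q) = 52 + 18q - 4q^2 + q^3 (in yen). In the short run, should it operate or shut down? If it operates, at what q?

Strip out fixed cost: VC = 18q - 4q^2 + q^3. Then AVC = 18 - 4q + q^2 and MC = 18 - 8q + 3q^2.
AVC is minimized where dAVC/dq = -4 + 2q = 0, at q = 2; min AVC = 18 - 4·2 + 2^2 = ¥14.
With P < min AVC (¥2 < ¥14), every unit sold adds to the loss.
The firm minimizes its loss by shutting down and losing only its fixed cost of ¥52.

Shut down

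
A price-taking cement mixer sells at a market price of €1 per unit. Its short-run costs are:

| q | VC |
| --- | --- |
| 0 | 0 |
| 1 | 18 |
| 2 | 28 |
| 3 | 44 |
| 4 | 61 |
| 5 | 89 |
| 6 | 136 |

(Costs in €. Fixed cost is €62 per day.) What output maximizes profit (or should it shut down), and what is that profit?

q = 0 (shut down); profit = -€62

Tabulate TR − TC: q=0: -62; q=1: -79; q=2: -88; q=3: -103; q=4: -119; q=5: -146; q=6: -192.
Profit is highest at q = 0. Equivalently, the lowest AVC in the table is 28/2 ≈ €14 at q = 2, and P = €1 falls below it — price never covers variable cost, so the firm shuts down and loses only its fixed cost.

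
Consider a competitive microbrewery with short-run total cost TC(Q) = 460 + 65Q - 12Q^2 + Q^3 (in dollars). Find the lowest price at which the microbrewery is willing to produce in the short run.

Short-run supply begins at min AVC. From VC = 65Q - 12Q^2 + Q^3, AVC = 65 - 12Q + Q^2.
At the minimum of AVC, MC = AVC. MC = 65 - 24Q + 3Q^2; setting MC = AVC gives 2Q^2 - 12Q = 0, so Q = 6. min AVC = 29.
The firm shuts down for any P below $29.

$29 per unit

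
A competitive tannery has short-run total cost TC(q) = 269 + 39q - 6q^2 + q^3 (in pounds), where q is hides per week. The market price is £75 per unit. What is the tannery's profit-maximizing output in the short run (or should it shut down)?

From TC, MC = TC'(q) = 39 - 12q + 3q^2 and AVC = VC/q = 39 - 6q + q^2.
The AVC parabola has its vertex at q = 6/2 = 3, where AVC = 39 - 6·3 + 3^2 = £30.
Because £75 ≥ £30, revenue can cover variable cost; the firm operates.
Solving P = MC: -36 - 12q + 3q^2 = 0 ⇒ q = -2 or 6. On the upward-sloping branch, q* = 6.
Check: AVC at q = 6 is £39 ≤ P, so revenue covers variable cost.
Profit = P·q − TC = 75·6 − 503 = -£53, a loss, but smaller than the £269 fixed cost the firm would lose by shutting down.

Produce at q = 6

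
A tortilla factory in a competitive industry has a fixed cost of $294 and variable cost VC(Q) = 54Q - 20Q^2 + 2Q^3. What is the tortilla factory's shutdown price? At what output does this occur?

$4 per unit, at Q = 5

The firm shuts down when price falls below the minimum of average variable cost. AVC = VC/Q = 54 - 20Q + 2Q^2.
dAVC/dQ = -20 + 4Q = 0 gives Q = 5. min AVC = 54 - 20·5 + 2·5^2 = 4.
For P < $4 the firm produces nothing.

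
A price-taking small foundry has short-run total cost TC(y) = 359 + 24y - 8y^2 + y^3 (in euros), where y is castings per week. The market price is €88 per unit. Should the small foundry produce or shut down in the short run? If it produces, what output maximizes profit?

Variable cost is VC = 24y - 8y^2 + y^3, so AVC = VC/y = 24 - 8y + y^2 and MC = dTC/dy = 24 - 16y + 3y^2.
The AVC parabola has its vertex at y = 8/2 = 4, where AVC = 24 - 8·4 + 4^2 = €8.
Since P = €88 ≥ min AVC = €8, price covers variable cost and the firm should produce.
Set P = MC: 88 = 24 - 16y + 3y^2 → -64 - 16y + 3y^2 = 0. The roots are y = -8/3 and y = 8; the profit-maximizing output is on the rising part of MC, so y* = 8.
Check: AVC at y = 8 is €24 ≤ P, so revenue covers variable cost.
Profit = P·y − TC = 88·8 − 551 = €153.

Produce at y = 8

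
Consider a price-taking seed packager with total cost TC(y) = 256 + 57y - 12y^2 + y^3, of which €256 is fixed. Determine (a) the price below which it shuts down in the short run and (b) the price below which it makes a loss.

Shutdown price = €21; break-even price = €57

Shutdown price = min AVC. AVC = 57 - 12y + y^2, with vertex at y = 6 and minimum €21.
ATC = 256/y + 57 - 12y + y^2. Setting dATC/dy = −256/y^2 − 12 + 2y = 0 gives y = 8 (since 2·8^3 − 12·8^2 = 256).
min ATC = 256/8 + 57 − 12·8 + 8^2 = €57. That is the break-even price.
Between these two prices the firm operates at a loss; above €57 it earns a profit.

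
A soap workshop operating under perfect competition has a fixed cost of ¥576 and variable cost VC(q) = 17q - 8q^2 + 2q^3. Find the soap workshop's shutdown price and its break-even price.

Shutdown price = min AVC. AVC = 17 - 8q + 2q^2, with vertex at q = 2 and minimum ¥9.
ATC = 576/q + 17 - 8q + 2q^2. Setting dATC/dq = −576/q^2 − 8 + 4q = 0 gives q = 6 (since 4·6^3 − 8·6^2 = 576).
min ATC = 576/6 + 17 − 8·6 + 2·6^2 = ¥137. That is the break-even price.
Between these two prices the firm operates at a loss; above ¥137 it earns a profit.

Shutdown price = ¥9; break-even price = ¥137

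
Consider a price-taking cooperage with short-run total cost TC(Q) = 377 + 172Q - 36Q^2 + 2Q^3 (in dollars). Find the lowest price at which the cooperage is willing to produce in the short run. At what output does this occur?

$10 per unit, at Q = 9

The shutdown price is the minimum of AVC. VC = 172Q - 36Q^2 + 2Q^3, so AVC = 172 - 36Q + 2Q^2.
At the minimum of AVC, MC = AVC. MC = 172 - 72Q + 6Q^2; setting MC = AVC gives 4Q^2 - 36Q = 0, so Q = 9. min AVC = 10.
So the shutdown price is $10.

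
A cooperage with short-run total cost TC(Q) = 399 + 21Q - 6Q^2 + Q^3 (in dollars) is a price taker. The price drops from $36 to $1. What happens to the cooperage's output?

MC = 21 - 12Q + 3Q^2; the shutdown threshold is min AVC = $12 (at Q = 3).
At P = $36 ≥ min AVC, set P = MC on the rising branch: Q = 5.
At P = $1 < min AVC = $12, price no longer covers variable cost at any output, so the firm shuts down: Q = 0.

Output falls from 5 to 0 (the firm shuts down)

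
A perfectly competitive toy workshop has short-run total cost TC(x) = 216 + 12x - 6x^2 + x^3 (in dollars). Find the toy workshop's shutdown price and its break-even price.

Shutdown price = $3; break-even price = $48

Shutdown price = min AVC. AVC = 12 - 6x + x^2, with vertex at x = 3 and minimum $3.
ATC = 216/x + 12 - 6x + x^2. Setting dATC/dx = −216/x^2 − 6 + 2x = 0 gives x = 6 (since 2·6^3 − 6·6^2 = 216).
min ATC = 216/6 + 12 − 6·6 + 6^2 = $48. That is the break-even price.
For $3 ≤ P < $48 the firm produces at a loss; below $3 it shuts down.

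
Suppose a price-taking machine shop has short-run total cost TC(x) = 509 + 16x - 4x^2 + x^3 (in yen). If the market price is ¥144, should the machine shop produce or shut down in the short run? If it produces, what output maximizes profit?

Produce at x = 8

Variable cost is VC = 16x - 4x^2 + x^3, so AVC = VC/x = 16 - 4x + x^2 and MC = dTC/dx = 16 - 8x + 3x^2.
AVC hits its minimum where MC = AVC, at x = 2, giving min AVC = 16 - 4·2 + 2^2 = ¥12.
Since P = ¥144 ≥ min AVC = ¥12, price covers variable cost and the firm should produce.
Solving P = MC: -128 - 8x + 3x^2 = 0 ⇒ x = -16/3 or 8. On the upward-sloping branch, x* = 8.
Check: AVC at x = 8 is ¥48 ≤ P, so revenue covers variable cost.
Profit = P·x − TC = 144·8 − 893 = ¥259.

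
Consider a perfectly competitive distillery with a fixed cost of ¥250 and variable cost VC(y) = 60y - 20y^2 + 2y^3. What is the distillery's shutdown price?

The firm shuts down when price falls below the minimum of average variable cost. AVC = VC/y = 60 - 20y + 2y^2.
At the minimum of AVC, MC = AVC. MC = 60 - 40y + 6y^2; setting MC = AVC gives 4y^2 - 20y = 0, so y = 5. min AVC = 10.
So the shutdown price is ¥10.

¥10 per unit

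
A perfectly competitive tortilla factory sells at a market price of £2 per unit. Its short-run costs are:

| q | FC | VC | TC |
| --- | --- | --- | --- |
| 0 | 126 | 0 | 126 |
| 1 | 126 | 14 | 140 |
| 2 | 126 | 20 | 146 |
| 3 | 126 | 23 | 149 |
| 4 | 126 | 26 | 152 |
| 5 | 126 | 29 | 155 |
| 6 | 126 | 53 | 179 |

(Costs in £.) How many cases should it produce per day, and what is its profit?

Tabulate TR − TC: q=0: -126; q=1: -138; q=2: -142; q=3: -143; q=4: -144; q=5: -145; q=6: -167.
Profit is highest at q = 0. Equivalently, the lowest AVC in the table is 29/5 ≈ £5.80 at q = 5, and P = £2 falls below it — price never covers variable cost, so the firm shuts down and loses only its fixed cost.

q = 0 (shut down); profit = -£126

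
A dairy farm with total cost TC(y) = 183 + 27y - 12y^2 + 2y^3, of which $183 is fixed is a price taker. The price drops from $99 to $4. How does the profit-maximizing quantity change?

Output falls from 6 to 0 (the firm shuts down)

MC = 27 - 24y + 6y^2; the shutdown threshold is min AVC = $9 (at y = 3).
With P = $99 above the shutdown price, P = MC gives y = 6.
At P = $4 < min AVC = $9, price no longer covers variable cost at any output, so the firm shuts down: y = 0.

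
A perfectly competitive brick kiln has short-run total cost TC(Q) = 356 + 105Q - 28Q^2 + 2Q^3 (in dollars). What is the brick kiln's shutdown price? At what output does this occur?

Short-run supply begins at min AVC. From VC = 105Q - 28Q^2 + 2Q^3, AVC = 105 - 28Q + 2Q^2.
dAVC/dQ = -28 + 4Q = 0 gives Q = 7. min AVC = 105 - 28·7 + 2·7^2 = 7.
So the shutdown price is $7.

$7 per unit, at Q = 7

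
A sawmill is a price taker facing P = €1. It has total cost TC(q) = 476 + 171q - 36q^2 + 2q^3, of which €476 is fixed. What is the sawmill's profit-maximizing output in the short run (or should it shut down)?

Shut down

Strip out fixed cost: VC = 171q - 36q^2 + 2q^3. Then AVC = 171 - 36q + 2q^2 and MC = 171 - 72q + 6q^2.
The AVC parabola has its vertex at q = 36/4 = 9, where AVC = 171 - 36·9 + 2·9^2 = €9.
P = €1 lies below min AVC = €9; no output level covers variable cost.
The firm minimizes its loss by shutting down and losing only its fixed cost of €476.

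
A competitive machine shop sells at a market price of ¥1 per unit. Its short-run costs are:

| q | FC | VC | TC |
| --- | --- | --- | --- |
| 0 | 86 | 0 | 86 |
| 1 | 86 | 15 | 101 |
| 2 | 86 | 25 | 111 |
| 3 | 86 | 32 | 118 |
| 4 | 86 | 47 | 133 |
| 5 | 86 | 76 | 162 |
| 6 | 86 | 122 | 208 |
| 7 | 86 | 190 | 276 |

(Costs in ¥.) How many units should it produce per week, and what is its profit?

q = 0 (shut down); profit = -¥86

Profit at each row (π = 1q − TC): q=0: -86; q=1: -100; q=2: -109; q=3: -115; q=4: -129; q=5: -157; q=6: -202; q=7: -269.
Profit is highest at q = 0. Equivalently, the lowest AVC in the table is 32/3 ≈ ¥10.67 at q = 3, and P = ¥1 falls below it — price never covers variable cost, so the firm shuts down and loses only its fixed cost.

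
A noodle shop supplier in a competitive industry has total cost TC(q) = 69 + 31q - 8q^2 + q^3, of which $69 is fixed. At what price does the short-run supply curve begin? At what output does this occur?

The shutdown price is the minimum of AVC. VC = 31q - 8q^2 + q^3, so AVC = 31 - 8q + q^2.
dAVC/dq = -8 + 2q = 0 gives q = 4. min AVC = 31 - 8·4 + 4^2 = 15.
So the shutdown price is $15.

$15 per unit, at q = 4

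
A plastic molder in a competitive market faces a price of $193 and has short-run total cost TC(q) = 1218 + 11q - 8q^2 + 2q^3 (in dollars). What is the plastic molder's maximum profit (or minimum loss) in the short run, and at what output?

Profit = -$238 at q = 7

AVC = 11 - 8q + 2q^2; min AVC = $3 at q = 2. Since P = $193 ≥ min AVC, the firm produces.
MC = 11 - 16q + 6q^2. Setting P = MC and taking the root on the rising branch gives q* = 7.
TR = 193·7 = 1351. TC = 1218 + 371 = 1589. Profit = 1351 − 1589 = -$238.
Shutting down would mean losing the fixed cost of $1218, so operating at a loss of $238 is better by $980.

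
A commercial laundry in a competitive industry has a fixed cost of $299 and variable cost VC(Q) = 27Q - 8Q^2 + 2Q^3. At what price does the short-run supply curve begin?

Short-run supply begins at min AVC. From VC = 27Q - 8Q^2 + 2Q^3, AVC = 27 - 8Q + 2Q^2.
dAVC/dQ = -8 + 4Q = 0 gives Q = 2. min AVC = 27 - 8·2 + 2·2^2 = 19.
For P < $19 the firm produces nothing.

$19 per unit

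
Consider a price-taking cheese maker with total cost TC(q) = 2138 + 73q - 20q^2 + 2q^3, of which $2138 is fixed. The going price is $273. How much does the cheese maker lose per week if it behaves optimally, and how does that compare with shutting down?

AVC = 73 - 20q + 2q^2; min AVC = $23 at q = 5. Since P = $273 ≥ min AVC, the firm produces.
With MC = 73 - 40q + 6q^2, P = MC on the upward-sloping part at q* = 10.
TR = 273·10 = 2730. TC = 2138 + 730 = 2868. Profit = 2730 − 2868 = -$138.
By producing, the firm covers all variable cost plus $2000 of fixed cost; shutting down would lose the full $2138.

Profit = -$138 at q = 10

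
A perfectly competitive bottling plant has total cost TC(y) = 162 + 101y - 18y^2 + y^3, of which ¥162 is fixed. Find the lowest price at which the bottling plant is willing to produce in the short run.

The firm shuts down when price falls below the minimum of average variable cost. AVC = VC/y = 101 - 18y + y^2.
dAVC/dy = -18 + 2y = 0 gives y = 9. min AVC = 101 - 18·9 + 9^2 = 20.
The firm shuts down for any P below ¥20.

¥20 per unit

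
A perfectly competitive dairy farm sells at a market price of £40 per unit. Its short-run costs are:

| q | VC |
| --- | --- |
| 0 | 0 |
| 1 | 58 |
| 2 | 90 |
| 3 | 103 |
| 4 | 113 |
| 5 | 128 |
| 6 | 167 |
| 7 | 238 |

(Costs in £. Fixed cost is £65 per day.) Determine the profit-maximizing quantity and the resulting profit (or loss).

q = 6; profit = £8

Tabulate TR − TC: q=0: -65; q=1: -83; q=2: -75; q=3: -48; q=4: -18; q=5: 7; q=6: 8; q=7: -23.
Profit is maximized at q = 6. AVC there is 167/6 = £27.83 ≤ P, so producing beats shutting down (which would give -£65).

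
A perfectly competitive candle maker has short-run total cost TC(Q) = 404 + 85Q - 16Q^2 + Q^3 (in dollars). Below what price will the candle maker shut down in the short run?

$21 per unit

The shutdown price is the minimum of AVC. VC = 85Q - 16Q^2 + Q^3, so AVC = 85 - 16Q + Q^2.
dAVC/dQ = -16 + 2Q = 0 gives Q = 8. min AVC = 85 - 16·8 + 8^2 = 21.
For P < $21 the firm produces nothing.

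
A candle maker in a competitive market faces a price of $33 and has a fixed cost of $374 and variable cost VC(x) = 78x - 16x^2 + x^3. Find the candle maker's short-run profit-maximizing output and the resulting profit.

AVC = 78 - 16x + x^2; min AVC = $14 at x = 8. Since P = $33 ≥ min AVC, the firm produces.
With MC = 78 - 32x + 3x^2, P = MC on the upward-sloping part at x* = 9.
TR = 33·9 = 297. TC = 374 + 135 = 509. Profit = 297 − 509 = -$212.
By producing, the firm covers all variable cost plus $162 of fixed cost; shutting down would lose the full $374.

Profit = -$212 at x = 9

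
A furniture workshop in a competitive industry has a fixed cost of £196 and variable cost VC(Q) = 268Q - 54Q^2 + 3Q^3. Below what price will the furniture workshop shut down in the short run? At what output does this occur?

£25 per unit, at Q = 9

The shutdown price is the minimum of AVC. VC = 268Q - 54Q^2 + 3Q^3, so AVC = 268 - 54Q + 3Q^2.
dAVC/dQ = -54 + 6Q = 0 gives Q = 9. min AVC = 268 - 54·9 + 3·9^2 = 25.
For P < £25 the firm produces nothing.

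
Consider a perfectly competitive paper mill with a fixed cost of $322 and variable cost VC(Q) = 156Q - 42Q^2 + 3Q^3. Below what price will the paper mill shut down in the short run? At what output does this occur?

The firm shuts down when price falls below the minimum of average variable cost. AVC = VC/Q = 156 - 42Q + 3Q^2.
At the minimum of AVC, MC = AVC. MC = 156 - 84Q + 9Q^2; setting MC = AVC gives 6Q^2 - 42Q = 0, so Q = 7. min AVC = 9.
So the shutdown price is $9.

$9 per unit, at Q = 7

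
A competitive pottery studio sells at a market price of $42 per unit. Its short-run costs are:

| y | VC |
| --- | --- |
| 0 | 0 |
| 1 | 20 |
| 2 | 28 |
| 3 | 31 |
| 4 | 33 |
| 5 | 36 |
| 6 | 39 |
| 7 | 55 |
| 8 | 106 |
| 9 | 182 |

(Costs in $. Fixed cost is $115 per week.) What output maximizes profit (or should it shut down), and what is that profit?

y = 7; profit = $124

Profit at each row (π = 42y − TC): y=0: -115; y=1: -93; y=2: -59; y=3: -20; y=4: 20; y=5: 59; y=6: 98; y=7: 124; y=8: 115; y=9: 81.
Profit is maximized at y = 7. AVC there is 55/7 = $7.86 ≤ P, so producing beats shutting down (which would give -$115).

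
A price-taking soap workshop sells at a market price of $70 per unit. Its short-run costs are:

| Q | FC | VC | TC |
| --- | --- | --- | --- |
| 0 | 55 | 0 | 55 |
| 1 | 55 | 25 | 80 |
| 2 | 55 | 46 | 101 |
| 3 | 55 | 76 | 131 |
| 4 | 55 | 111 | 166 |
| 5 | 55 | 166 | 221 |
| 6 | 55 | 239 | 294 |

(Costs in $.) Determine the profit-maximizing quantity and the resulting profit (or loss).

Tabulate TR − TC: Q=0: -55; Q=1: -10; Q=2: 39; Q=3: 79; Q=4: 114; Q=5: 129; Q=6: 126.
Profit is maximized at Q = 5. AVC there is 166/5 = $33.20 ≤ P, so producing beats shutting down (which would give -$55).

Q = 5; profit = $129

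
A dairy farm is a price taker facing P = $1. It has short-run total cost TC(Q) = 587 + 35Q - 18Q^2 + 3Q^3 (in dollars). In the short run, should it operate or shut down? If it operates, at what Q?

Strip out fixed cost: VC = 35Q - 18Q^2 + 3Q^3. Then AVC = 35 - 18Q + 3Q^2 and MC = 35 - 36Q + 9Q^2.
The AVC parabola has its vertex at Q = 18/6 = 3, where AVC = 35 - 18·3 + 3·3^2 = $8.
Since P = $1 < min AVC = $8, price fails to cover variable cost at any output.
Shutting down limits the loss to fixed cost, $587.

Shut down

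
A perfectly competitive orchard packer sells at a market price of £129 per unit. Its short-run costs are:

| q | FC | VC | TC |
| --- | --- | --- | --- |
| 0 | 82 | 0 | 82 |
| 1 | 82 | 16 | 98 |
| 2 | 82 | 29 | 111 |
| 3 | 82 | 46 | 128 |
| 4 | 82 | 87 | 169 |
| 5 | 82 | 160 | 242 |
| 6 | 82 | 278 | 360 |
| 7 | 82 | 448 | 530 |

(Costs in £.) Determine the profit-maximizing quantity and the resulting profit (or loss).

Compute π = P·q − TC at each output: q=0: -82; q=1: 31; q=2: 147; q=3: 259; q=4: 347; q=5: 403; q=6: 414; q=7: 373.
Profit is maximized at q = 6. AVC there is 278/6 = £46.33 ≤ P, so producing beats shutting down (which would give -£82).

q = 6; profit = £414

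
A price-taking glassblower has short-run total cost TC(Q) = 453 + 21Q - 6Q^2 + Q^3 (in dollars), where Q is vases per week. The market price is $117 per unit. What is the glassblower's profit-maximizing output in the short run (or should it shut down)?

Variable cost is VC = 21Q - 6Q^2 + Q^3, so AVC = VC/Q = 21 - 6Q + Q^2 and MC = dTC/dQ = 21 - 12Q + 3Q^2.
The AVC parabola has its vertex at Q = 6/2 = 3, where AVC = 21 - 6·3 + 3^2 = $12.
Because $117 ≥ $12, revenue can cover variable cost; the firm operates.
P = MC gives -96 - 12Q + 3Q^2 = 0, with roots -4 and 8. Take the larger (rising MC): Q* = 8.
Check: AVC at Q = 8 is $37 ≤ P, so revenue covers variable cost.
Profit = P·Q − TC = 117·8 − 749 = $187.

Produce at Q = 8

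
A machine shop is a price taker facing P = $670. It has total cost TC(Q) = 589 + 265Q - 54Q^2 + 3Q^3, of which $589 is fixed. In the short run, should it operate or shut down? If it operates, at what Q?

Variable cost is VC = 265Q - 54Q^2 + 3Q^3, so AVC = VC/Q = 265 - 54Q + 3Q^2 and MC = dTC/dQ = 265 - 108Q + 9Q^2.
The AVC parabola has its vertex at Q = 54/6 = 9, where AVC = 265 - 54·9 + 3·9^2 = $22.
P = $670 exceeds min AVC = $22, so the firm stays open.
Set P = MC: 670 = 265 - 108Q + 9Q^2 → -405 - 108Q + 9Q^2 = 0. The roots are Q = -3 and Q = 15; the profit-maximizing output is on the rising part of MC, so Q* = 15.
Check: AVC at Q = 15 is $130 ≤ P, so revenue covers variable cost.
Profit = P·Q − TC = 670·15 − 2539 = $7511.

Produce at Q = 15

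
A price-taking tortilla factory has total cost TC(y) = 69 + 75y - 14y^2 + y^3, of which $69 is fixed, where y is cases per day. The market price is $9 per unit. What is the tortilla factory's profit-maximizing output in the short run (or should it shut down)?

Shut down

Variable cost is VC = 75y - 14y^2 + y^3, so AVC = VC/y = 75 - 14y + y^2 and MC = dTC/dy = 75 - 28y + 3y^2.
AVC is minimized where dAVC/dy = -14 + 2y = 0, at y = 7; min AVC = 75 - 14·7 + 7^2 = $26.
With P < min AVC ($9 < $26), every unit sold adds to the loss.
Best response: produce nothing and absorb the $69 fixed cost.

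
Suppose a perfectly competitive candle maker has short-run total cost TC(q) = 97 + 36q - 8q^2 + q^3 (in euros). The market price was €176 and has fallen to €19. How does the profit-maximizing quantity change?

Output falls from 10 to 0 (the firm shuts down)

AVC = 36 - 8q + q^2, minimized at q = 4 where min AVC = €20. MC = 36 - 16q + 3q^2.
At P = €176 ≥ min AVC, set P = MC on the rising branch: q = 10.
At P = €19 < min AVC = €20, price no longer covers variable cost at any output, so the firm shuts down: q = 0.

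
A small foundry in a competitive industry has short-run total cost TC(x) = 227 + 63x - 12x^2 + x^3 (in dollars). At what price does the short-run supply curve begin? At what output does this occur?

$27 per unit, at x = 6

The firm shuts down when price falls below the minimum of average variable cost. AVC = VC/x = 63 - 12x + x^2.
dAVC/dx = -12 + 2x = 0 gives x = 6. min AVC = 63 - 12·6 + 6^2 = 27.
For P < $27 the firm produces nothing.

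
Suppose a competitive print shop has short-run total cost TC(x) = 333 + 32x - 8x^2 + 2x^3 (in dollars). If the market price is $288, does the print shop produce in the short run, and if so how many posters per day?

From TC, MC = TC'(x) = 32 - 16x + 6x^2 and AVC = VC/x = 32 - 8x + 2x^2.
AVC hits its minimum where MC = AVC, at x = 2, giving min AVC = 32 - 8·2 + 2·2^2 = $24.
Because $288 ≥ $24, revenue can cover variable cost; the firm operates.
Set P = MC: 288 = 32 - 16x + 6x^2 → -256 - 16x + 6x^2 = 0. The roots are x = -16/3 and x = 8; the profit-maximizing output is on the rising part of MC, so x* = 8.
Check: AVC at x = 8 is $96 ≤ P, so revenue covers variable cost.
Profit = P·x − TC = 288·8 − 1101 = $1203.

Produce at x = 8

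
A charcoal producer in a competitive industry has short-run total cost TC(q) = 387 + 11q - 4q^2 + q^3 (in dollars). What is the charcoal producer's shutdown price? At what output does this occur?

The shutdown price is the minimum of AVC. VC = 11q - 4q^2 + q^3, so AVC = 11 - 4q + q^2.
dAVC/dq = -4 + 2q = 0 gives q = 2. min AVC = 11 - 4·2 + 2^2 = 7.
The firm shuts down for any P below $7.

$7 per unit, at q = 2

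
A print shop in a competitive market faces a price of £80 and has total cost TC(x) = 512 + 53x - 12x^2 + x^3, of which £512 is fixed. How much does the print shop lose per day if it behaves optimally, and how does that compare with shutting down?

AVC = 53 - 12x + x^2; min AVC = £17 at x = 6. Since P = £80 ≥ min AVC, the firm produces.
With MC = 53 - 24x + 3x^2, P = MC on the upward-sloping part at x* = 9.
TR = 80·9 = 720. TC = 512 + 234 = 746. Profit = 720 − 746 = -£26.
Shutting down would mean losing the fixed cost of £512, so operating at a loss of £26 is better by £486.

Profit = -£26 at x = 9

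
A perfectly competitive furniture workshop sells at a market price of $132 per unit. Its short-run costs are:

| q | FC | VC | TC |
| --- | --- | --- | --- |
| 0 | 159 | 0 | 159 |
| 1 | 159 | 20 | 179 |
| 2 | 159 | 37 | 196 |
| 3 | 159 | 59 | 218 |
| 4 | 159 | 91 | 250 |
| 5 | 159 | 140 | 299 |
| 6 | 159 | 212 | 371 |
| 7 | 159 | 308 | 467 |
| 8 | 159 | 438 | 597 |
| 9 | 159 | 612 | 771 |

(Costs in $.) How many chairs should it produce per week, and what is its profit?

q = 8; profit = $459

Tabulate TR − TC: q=0: -159; q=1: -47; q=2: 68; q=3: 178; q=4: 278; q=5: 361; q=6: 421; q=7: 457; q=8: 459; q=9: 417.
Profit is maximized at q = 8. AVC there is 438/8 = $54.75 ≤ P, so producing beats shutting down (which would give -$159).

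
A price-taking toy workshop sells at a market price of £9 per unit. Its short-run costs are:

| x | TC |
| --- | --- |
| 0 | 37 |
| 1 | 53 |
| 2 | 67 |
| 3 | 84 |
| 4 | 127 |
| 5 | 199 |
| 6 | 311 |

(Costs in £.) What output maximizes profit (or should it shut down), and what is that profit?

x = 0 (shut down); profit = -£37

Profit at each row (π = 9x − TC): x=0: -37; x=1: -44; x=2: -49; x=3: -57; x=4: -91; x=5: -154; x=6: -257.
Profit is highest at x = 0. Equivalently, the lowest AVC in the table is 30/2 ≈ £15 at x = 2, and P = £9 falls below it — price never covers variable cost, so the firm shuts down and loses only its fixed cost.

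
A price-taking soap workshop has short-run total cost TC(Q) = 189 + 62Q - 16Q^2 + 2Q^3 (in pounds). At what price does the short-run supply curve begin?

The firm shuts down when price falls below the minimum of average variable cost. AVC = VC/Q = 62 - 16Q + 2Q^2.
dAVC/dQ = -16 + 4Q = 0 gives Q = 4. min AVC = 62 - 16·4 + 2·4^2 = 30.
For P < £30 the firm produces nothing.

£30 per unit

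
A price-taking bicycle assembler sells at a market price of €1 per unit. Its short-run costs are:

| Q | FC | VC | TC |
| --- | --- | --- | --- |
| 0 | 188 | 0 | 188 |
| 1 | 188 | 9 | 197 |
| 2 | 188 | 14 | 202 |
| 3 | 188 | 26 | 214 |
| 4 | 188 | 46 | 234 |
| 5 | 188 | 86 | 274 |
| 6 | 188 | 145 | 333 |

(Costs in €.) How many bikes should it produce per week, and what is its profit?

Q = 0 (shut down); profit = -€188

Compute π = P·Q − TC at each output: Q=0: -188; Q=1: -196; Q=2: -200; Q=3: -211; Q=4: -230; Q=5: -269; Q=6: -327.
Profit is highest at Q = 0. Equivalently, the lowest AVC in the table is 14/2 ≈ €7 at Q = 2, and P = €1 falls below it — price never covers variable cost, so the firm shuts down and loses only its fixed cost.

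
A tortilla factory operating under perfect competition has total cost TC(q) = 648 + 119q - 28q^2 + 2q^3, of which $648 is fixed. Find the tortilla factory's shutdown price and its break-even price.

Shutdown price = $21; break-even price = $101

Shutdown price = min AVC. AVC = 119 - 28q + 2q^2, with vertex at q = 7 and minimum $21.
ATC = 648/q + 119 - 28q + 2q^2. Setting dATC/dq = −648/q^2 − 28 + 4q = 0 gives q = 9 (since 4·9^3 − 28·9^2 = 648).
min ATC = 648/9 + 119 − 28·9 + 2·9^2 = $101. That is the break-even price.
For $21 ≤ P < $101 the firm produces at a loss; below $21 it shuts down.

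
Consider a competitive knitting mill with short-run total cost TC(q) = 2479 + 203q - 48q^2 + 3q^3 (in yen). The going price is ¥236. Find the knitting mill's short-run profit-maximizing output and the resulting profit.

AVC = 203 - 48q + 3q^2 has its minimum ¥11 at q = 8; price ¥236 clears that bar, so the firm operates.
MC = 203 - 96q + 9q^2. Setting P = MC and taking the root on the rising branch gives q* = 11.
TR = 236·11 = 2596. TC = 2479 + 418 = 2897. Profit = 2596 − 2897 = -¥301.
Shutting down would mean losing the fixed cost of ¥2479, so operating at a loss of ¥301 is better by ¥2178.

Profit = -¥301 at q = 11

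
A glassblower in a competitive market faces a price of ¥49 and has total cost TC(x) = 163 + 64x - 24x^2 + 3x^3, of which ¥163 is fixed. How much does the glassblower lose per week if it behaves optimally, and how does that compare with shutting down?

AVC = 64 - 24x + 3x^2 has its minimum ¥16 at x = 4; price ¥49 clears that bar, so the firm operates.
MC = 64 - 48x + 9x^2. Setting P = MC and taking the root on the rising branch gives x* = 5.
TR = 49·5 = 245. TC = 163 + 95 = 258. Profit = 245 − 258 = -¥13.
Shutting down would mean losing the fixed cost of ¥163, so operating at a loss of ¥13 is better by ¥150.

Profit = -¥13 at x = 5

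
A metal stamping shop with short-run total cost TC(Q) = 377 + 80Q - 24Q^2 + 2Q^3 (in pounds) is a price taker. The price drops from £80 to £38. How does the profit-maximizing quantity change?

MC = 80 - 48Q + 6Q^2; the shutdown threshold is min AVC = £8 (at Q = 6).
At P = £80 ≥ min AVC, set P = MC on the rising branch: Q = 8.
At P = £38 ≥ min AVC, set P = MC: Q = 7. The firm stays open but cuts output.

Output falls from 8 to 7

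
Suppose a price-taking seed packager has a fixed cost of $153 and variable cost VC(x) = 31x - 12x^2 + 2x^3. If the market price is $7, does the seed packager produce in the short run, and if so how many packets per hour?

Variable cost is VC = 31x - 12x^2 + 2x^3, so AVC = VC/x = 31 - 12x + 2x^2 and MC = dTC/dx = 31 - 24x + 6x^2.
AVC is minimized where dAVC/dx = -12 + 4x = 0, at x = 3; min AVC = 31 - 12·3 + 2·3^2 = $13.
With P < min AVC ($7 < $13), every unit sold adds to the loss.
Shutting down limits the loss to fixed cost, $153.

Shut down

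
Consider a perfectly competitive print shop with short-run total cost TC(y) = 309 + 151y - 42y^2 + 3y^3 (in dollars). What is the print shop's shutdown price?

$4 per unit

The shutdown price is the minimum of AVC. VC = 151y - 42y^2 + 3y^3, so AVC = 151 - 42y + 3y^2.
dAVC/dy = -42 + 6y = 0 gives y = 7. min AVC = 151 - 42·7 + 3·7^2 = 4.
So the shutdown price is $4.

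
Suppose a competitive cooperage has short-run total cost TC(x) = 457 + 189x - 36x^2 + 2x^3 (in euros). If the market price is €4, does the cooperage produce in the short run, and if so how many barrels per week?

Shut down

Strip out fixed cost: VC = 189x - 36x^2 + 2x^3. Then AVC = 189 - 36x + 2x^2 and MC = 189 - 72x + 6x^2.
The AVC parabola has its vertex at x = 36/4 = 9, where AVC = 189 - 36·9 + 2·9^2 = €27.
With P < min AVC (€4 < €27), every unit sold adds to the loss.
The firm minimizes its loss by shutting down and losing only its fixed cost of €457.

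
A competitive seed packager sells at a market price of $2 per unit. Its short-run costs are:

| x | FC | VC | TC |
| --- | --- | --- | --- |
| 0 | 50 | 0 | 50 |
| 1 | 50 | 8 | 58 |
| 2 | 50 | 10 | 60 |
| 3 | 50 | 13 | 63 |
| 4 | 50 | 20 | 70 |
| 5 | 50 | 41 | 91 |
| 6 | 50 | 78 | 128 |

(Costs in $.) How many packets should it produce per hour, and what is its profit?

x = 0 (shut down); profit = -$50

Tabulate TR − TC: x=0: -50; x=1: -56; x=2: -56; x=3: -57; x=4: -62; x=5: -81; x=6: -116.
Profit is highest at x = 0. Equivalently, the lowest AVC in the table is 13/3 ≈ $4.33 at x = 3, and P = $2 falls below it — price never covers variable cost, so the firm shuts down and loses only its fixed cost.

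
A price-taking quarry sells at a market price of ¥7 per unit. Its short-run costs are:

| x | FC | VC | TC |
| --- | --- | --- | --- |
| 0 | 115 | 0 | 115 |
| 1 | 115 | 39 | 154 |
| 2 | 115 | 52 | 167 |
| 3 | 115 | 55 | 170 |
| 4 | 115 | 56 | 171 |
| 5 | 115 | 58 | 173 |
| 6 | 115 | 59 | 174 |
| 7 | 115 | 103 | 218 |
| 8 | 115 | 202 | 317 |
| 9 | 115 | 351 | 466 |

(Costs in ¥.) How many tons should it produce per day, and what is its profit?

x = 0 (shut down); profit = -¥115

Compute π = P·x − TC at each output: x=0: -115; x=1: -147; x=2: -153; x=3: -149; x=4: -143; x=5: -138; x=6: -132; x=7: -169; x=8: -261; x=9: -403.
Profit is highest at x = 0. Equivalently, the lowest AVC in the table is 59/6 ≈ ¥9.83 at x = 6, and P = ¥7 falls below it — price never covers variable cost, so the firm shuts down and loses only its fixed cost.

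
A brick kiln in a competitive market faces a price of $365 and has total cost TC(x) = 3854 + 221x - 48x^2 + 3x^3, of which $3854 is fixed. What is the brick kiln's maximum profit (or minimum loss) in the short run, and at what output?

Profit = -$398 at x = 12

AVC = 221 - 48x + 3x^2; min AVC = $29 at x = 8. Since P = $365 ≥ min AVC, the firm produces.
MC = 221 - 96x + 9x^2. Setting P = MC and taking the root on the rising branch gives x* = 12.
TR = 365·12 = 4380. TC = 3854 + 924 = 4778. Profit = 4380 − 4778 = -$398.
By producing, the firm covers all variable cost plus $3456 of fixed cost; shutting down would lose the full $3854.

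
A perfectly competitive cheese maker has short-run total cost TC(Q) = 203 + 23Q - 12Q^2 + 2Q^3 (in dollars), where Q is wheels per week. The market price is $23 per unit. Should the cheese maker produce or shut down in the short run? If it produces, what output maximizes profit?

Produce at Q = 4

Strip out fixed cost: VC = 23Q - 12Q^2 + 2Q^3. Then AVC = 23 - 12Q + 2Q^2 and MC = 23 - 24Q + 6Q^2.
The AVC parabola has its vertex at Q = 12/4 = 3, where AVC = 23 - 12·3 + 2·3^2 = $5.
Since P = $23 ≥ min AVC = $5, price covers variable cost and the firm should produce.
P = MC gives -24Q + 6Q^2 = 0, with roots 0 and 4. Take the larger (rising MC): Q* = 4.
Check: AVC at Q = 4 is $7 ≤ P, so revenue covers variable cost.
Profit = P·Q − TC = 23·4 − 231 = -$139, a loss, but smaller than the $203 fixed cost the firm would lose by shutting down.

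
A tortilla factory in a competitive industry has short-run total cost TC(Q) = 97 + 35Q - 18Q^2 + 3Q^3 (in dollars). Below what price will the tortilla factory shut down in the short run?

The firm shuts down when price falls below the minimum of average variable cost. AVC = VC/Q = 35 - 18Q + 3Q^2.
At the minimum of AVC, MC = AVC. MC = 35 - 36Q + 9Q^2; setting MC = AVC gives 6Q^2 - 18Q = 0, so Q = 3. min AVC = 8.
For P < $8 the firm produces nothing.

$8 per unit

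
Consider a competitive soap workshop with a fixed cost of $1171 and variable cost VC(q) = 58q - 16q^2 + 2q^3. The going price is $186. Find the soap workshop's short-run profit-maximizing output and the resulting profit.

AVC = 58 - 16q + 2q^2; min AVC = $26 at q = 4. Since P = $186 ≥ min AVC, the firm produces.
With MC = 58 - 32q + 6q^2, P = MC on the upward-sloping part at q* = 8.
TR = 186·8 = 1488. TC = 1171 + 464 = 1635. Profit = 1488 − 1635 = -$147.
Shutting down would mean losing the fixed cost of $1171, so operating at a loss of $147 is better by $1024.

Profit = -$147 at q = 8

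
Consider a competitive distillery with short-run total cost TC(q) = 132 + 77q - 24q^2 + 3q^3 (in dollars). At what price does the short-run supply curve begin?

$29 per unit

The shutdown price is the minimum of AVC. VC = 77q - 24q^2 + 3q^3, so AVC = 77 - 24q + 3q^2.
dAVC/dq = -24 + 6q = 0 gives q = 4. min AVC = 77 - 24·4 + 3·4^2 = 29.
The firm shuts down for any P below $29.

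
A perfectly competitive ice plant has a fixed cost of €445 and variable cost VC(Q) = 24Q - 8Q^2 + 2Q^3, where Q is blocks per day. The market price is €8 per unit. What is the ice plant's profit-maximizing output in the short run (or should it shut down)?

Variable cost is VC = 24Q - 8Q^2 + 2Q^3, so AVC = VC/Q = 24 - 8Q + 2Q^2 and MC = dTC/dQ = 24 - 16Q + 6Q^2.
AVC hits its minimum where MC = AVC, at Q = 2, giving min AVC = 24 - 8·2 + 2·2^2 = €16.
Since P = €8 < min AVC = €16, price fails to cover variable cost at any output.
Shutting down limits the loss to fixed cost, €445.

Shut down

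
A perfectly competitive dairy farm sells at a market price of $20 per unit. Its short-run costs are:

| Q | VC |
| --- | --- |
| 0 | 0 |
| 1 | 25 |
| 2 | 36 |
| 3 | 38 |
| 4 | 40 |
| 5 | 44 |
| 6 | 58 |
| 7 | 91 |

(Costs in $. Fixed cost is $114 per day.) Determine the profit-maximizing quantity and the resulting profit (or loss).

Q = 6; profit = -$52

Profit at each row (π = 20Q − TC): Q=0: -114; Q=1: -119; Q=2: -110; Q=3: -92; Q=4: -74; Q=5: -58; Q=6: -52; Q=7: -65.
Profit is maximized at Q = 6. AVC there is 58/6 = $9.67 ≤ P, so producing beats shutting down (which would give -$114).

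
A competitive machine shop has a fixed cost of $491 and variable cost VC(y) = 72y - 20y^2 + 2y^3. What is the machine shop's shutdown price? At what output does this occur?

Short-run supply begins at min AVC. From VC = 72y - 20y^2 + 2y^3, AVC = 72 - 20y + 2y^2.
dAVC/dy = -20 + 4y = 0 gives y = 5. min AVC = 72 - 20·5 + 2·5^2 = 22.
The firm shuts down for any P below $22.

$22 per unit, at y = 5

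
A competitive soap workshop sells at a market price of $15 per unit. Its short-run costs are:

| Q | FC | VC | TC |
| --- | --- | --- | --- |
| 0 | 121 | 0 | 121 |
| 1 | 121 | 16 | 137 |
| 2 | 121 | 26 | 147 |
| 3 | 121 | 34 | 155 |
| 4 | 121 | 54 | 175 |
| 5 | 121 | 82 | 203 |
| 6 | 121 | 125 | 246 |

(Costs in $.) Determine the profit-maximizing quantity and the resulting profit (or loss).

Tabulate TR − TC: Q=0: -121; Q=1: -122; Q=2: -117; Q=3: -110; Q=4: -115; Q=5: -128; Q=6: -156.
Profit is maximized at Q = 3. AVC there is 34/3 = $11.33 ≤ P, so producing beats shutting down (which would give -$121).

Q = 3; profit = -$110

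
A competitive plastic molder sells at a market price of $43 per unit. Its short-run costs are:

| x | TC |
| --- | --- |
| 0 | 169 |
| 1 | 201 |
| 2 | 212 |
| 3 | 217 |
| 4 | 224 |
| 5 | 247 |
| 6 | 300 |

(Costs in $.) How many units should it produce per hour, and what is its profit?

Tabulate TR − TC: x=0: -169; x=1: -158; x=2: -126; x=3: -88; x=4: -52; x=5: -32; x=6: -42.
Profit is maximized at x = 5. AVC there is 78/5 = $15.60 ≤ P, so producing beats shutting down (which would give -$169).

x = 5; profit = -$32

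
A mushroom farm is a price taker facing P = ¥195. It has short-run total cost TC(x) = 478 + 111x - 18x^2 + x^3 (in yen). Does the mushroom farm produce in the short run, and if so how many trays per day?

From TC, MC = TC'(x) = 111 - 36x + 3x^2 and AVC = VC/x = 111 - 18x + x^2.
AVC hits its minimum where MC = AVC, at x = 9, giving min AVC = 111 - 18·9 + 9^2 = ¥30.
Because ¥195 ≥ ¥30, revenue can cover variable cost; the firm operates.
Set P = MC: 195 = 111 - 36x + 3x^2 → -84 - 36x + 3x^2 = 0. The roots are x = -2 and x = 14; the profit-maximizing output is on the rising part of MC, so x* = 14.
Check: AVC at x = 14 is ¥55 ≤ P, so revenue covers variable cost.
Profit = P·x − TC = 195·14 − 1248 = ¥1482.

Produce at x = 14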